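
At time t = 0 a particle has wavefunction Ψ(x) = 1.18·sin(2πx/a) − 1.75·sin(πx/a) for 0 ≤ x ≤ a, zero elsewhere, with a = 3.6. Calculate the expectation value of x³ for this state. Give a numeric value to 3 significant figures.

⟨x³⟩ = ∫ x³·|Ψ|² dx / ∫|Ψ|² dx (integrals over the domain).
On 0 ≤ x ≤ a (j ≠ l): ∫sin²(jπx/a) dx = a/2, ∫sin(jπx/a)·sin(lπx/a) dx = 0; diagonal moments ∫x·sin²(jπx/a) dx = a²/4, ∫x²·sin²(jπx/a) dx = a³·(1/6 − 1/(4j²π²)); cross terms ∫x·sin(jπx/a)·sin(lπx/a) dx = 0 for j + l even and −4jla²/(π²(j² − l²)²) for j + l odd, ∫x²·sin(jπx/a)·sin(lπx/a) dx = (−1)^(j+l)·4jla³/(π²(j² − l²)²); higher powers the same way via product-to-sum and parts.
State is unnormalized: ∫|Ψ|² dx = 8.0188, and ∫Ψ*·x³·Ψ dx = 123.28, so ⟨x³⟩ = 123.28 / 8.0188.
⟨x³⟩ = 15.374.

15.4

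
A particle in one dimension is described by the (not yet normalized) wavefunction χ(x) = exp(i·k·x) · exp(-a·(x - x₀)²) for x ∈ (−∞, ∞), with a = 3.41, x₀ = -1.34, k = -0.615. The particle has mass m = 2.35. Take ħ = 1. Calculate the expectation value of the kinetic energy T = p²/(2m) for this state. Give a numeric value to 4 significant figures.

T = −(ħ²/2m) d²/dx², so ⟨T⟩ = −(ħ²/2m) ∫ χ*·χ'' dx / ∫|χ|² dx; with m = 2.35.
Gaussian moments (u = x − x₀): ∫u^(2j)·e^(−2au²) du = (2j−1)!!/(4a)^j · √(π/(2a)), odd powers integrate to 0; here √(π/(2a)) = 0.67871. Derivatives: χ′ = (ik − 2au)·χ, χ″ = ((ik − 2au)² − 2a)·χ; the odd-in-u pieces drop out.
State is unnormalized: ∫|χ|² dx = 0.67871, and ∫χ*·(−ħ²/2m · χ'') dx = 0.54704, so ⟨T⟩ = 0.54704 / 0.67871.
⟨T⟩ = 0.80601.

0.8060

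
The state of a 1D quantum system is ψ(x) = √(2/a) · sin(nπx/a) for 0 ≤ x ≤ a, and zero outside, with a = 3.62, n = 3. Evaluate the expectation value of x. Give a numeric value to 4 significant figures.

1.810

⟨x⟩ = ∫ x·|ψ|² dx (integrals over the domain).
With sin²θ = (1 − cos2θ)/2 on 0 ≤ x ≤ a: ∫sin²(nπx/a) dx = a/2, ∫x·sin²(nπx/a) dx = a²/4, ∫x²·sin²(nπx/a) dx = a³·(1/6 − 1/(4n²π²)); higher powers xᵏ the same way, integrating xᵏ·cos(2nπx/a) by parts.
⟨x⟩ = 1.8100.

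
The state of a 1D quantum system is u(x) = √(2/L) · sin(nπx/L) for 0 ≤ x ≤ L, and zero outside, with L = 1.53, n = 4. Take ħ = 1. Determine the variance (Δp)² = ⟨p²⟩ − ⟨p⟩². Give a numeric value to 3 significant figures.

67.5

Compute ⟨p⟩ and ⟨p²⟩ separately; (Δp)² = ⟨p²⟩ − ⟨p⟩².
d/dx sin(nπx/L) = (nπ/L)·cos(nπx/L) and d²/dx² sin(nπx/L) = −(nπ/L)²·sin(nπx/L); on 0 ≤ x ≤ L, ∫sin²(nπx/L) dx = L/2 and ∫sin(nπx/L)·cos(nπx/L) dx = 0.
⟨p⟩ = 0.0000 and ⟨p²⟩ = 67.459.
(Δp)² = 67.459 − (0.0000)² = 67.459.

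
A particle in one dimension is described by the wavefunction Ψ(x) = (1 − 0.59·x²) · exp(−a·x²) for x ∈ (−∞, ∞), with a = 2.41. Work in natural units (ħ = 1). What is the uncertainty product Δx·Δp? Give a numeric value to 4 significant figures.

Δx = √(⟨x²⟩−⟨x⟩²), Δp = √(⟨p²⟩−⟨p⟩²).
Expand each integrand as polynomial × e^(−2ax²) and use ∫x^(2j)·e^(−2ax²) dx = (2j−1)!!/(4a)^j · √(π/(2a)), odd powers → 0; here √(π/(2a)) = 0.80733. Differentiate with the product rule, d/dx e^(−ax²) = −2ax·e^(−ax²).
Normalization: ∫|Ψ|² dx = 0.71758.
⟨x⟩ = 0.0000, ⟨x²⟩ = 0.080409 ⇒ Δx = 0.28356.
⟨p⟩ = 0.0000, ⟨p²⟩ = 3.1144 ⇒ Δp = 1.7648.
Δx·Δp = 0.50043.

0.5004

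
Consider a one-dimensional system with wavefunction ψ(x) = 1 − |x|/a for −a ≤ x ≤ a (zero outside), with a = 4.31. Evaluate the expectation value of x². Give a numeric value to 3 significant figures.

1.86

⟨x²⟩ = ∫ x²·|ψ|² dx / ∫|ψ|² dx (integrals over the domain).
ψ is even, so ∫ over [−a, a] = 2∫₀ᵃ with ψ = 1 − x/a there: ∫₀ᵃ (1 − x/a)² dx = a/3, ∫₀ᵃ x²(1 − x/a)² dx = a³/30, ∫₀ᵃ x⁴(1 − x/a)² dx = a⁵/105.
State is unnormalized: ∫|ψ|² dx = 2.8733, and ∫ψ*·x²·ψ dx = 5.3375, so ⟨x²⟩ = 5.3375 / 2.8733.
⟨x²⟩ = 1.8576.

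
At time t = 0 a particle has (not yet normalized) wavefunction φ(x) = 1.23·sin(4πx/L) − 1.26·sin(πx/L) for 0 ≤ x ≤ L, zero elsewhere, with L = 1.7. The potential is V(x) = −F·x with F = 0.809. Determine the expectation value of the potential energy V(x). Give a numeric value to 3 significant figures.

⟨V⟩ = ∫ V(x)·|φ|² dx / ∫|φ|² dx.
On 0 ≤ x ≤ L (j ≠ l): ∫sin²(jπx/L) dx = L/2, ∫sin(jπx/L)·sin(lπx/L) dx = 0; diagonal moments ∫x·sin²(jπx/L) dx = L²/4, ∫x²·sin²(jπx/L) dx = L³·(1/6 − 1/(4j²π²)); cross terms ∫x·sin(jπx/L)·sin(lπx/L) dx = 0 for j + l even and −4jlL²/(π²(j² − l²)²) for j + l odd, ∫x²·sin(jπx/L)·sin(lπx/L) dx = (−1)^(j+l)·4jlL³/(π²(j² − l²)²); higher powers the same way via product-to-sum and parts.
State is unnormalized: ∫|φ|² dx = 2.6354, and ∫φ*·V(x)·φ dx = -1.8645, so ⟨V⟩ = -1.8645 / 2.6354.
⟨V⟩ = -0.70746.

-0.707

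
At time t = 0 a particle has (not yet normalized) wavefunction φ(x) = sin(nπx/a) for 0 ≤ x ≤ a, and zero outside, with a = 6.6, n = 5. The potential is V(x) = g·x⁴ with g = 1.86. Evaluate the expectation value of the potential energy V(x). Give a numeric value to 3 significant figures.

692.

⟨V⟩ = ∫ V(x)·|φ|² dx / ∫|φ|² dx.
With sin²θ = (1 − cos2θ)/2 on 0 ≤ x ≤ a: ∫sin²(nπx/a) dx = a/2, ∫x·sin²(nπx/a) dx = a²/4, ∫x²·sin²(nπx/a) dx = a³·(1/6 − 1/(4n²π²)); higher powers xᵏ the same way, integrating xᵏ·cos(2nπx/a) by parts.
State is unnormalized: ∫|φ|² dx = 3.3000, and ∫φ*·V(x)·φ dx = 2282.4, so ⟨V⟩ = 2282.4 / 3.3000.
⟨V⟩ = 691.64.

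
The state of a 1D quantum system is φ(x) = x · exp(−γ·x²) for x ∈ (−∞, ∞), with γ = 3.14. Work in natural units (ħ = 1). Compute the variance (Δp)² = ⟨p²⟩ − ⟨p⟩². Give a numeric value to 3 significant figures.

Compute ⟨p⟩ and ⟨p²⟩ separately; (Δp)² = ⟨p²⟩ − ⟨p⟩².
Expand each integrand as polynomial × e^(−2γx²) and use ∫x^(2j)·e^(−2γx²) dx = (2j−1)!!/(4γ)^j · √(π/(2γ)), odd powers → 0; here √(π/(2γ)) = 0.70729. Differentiate with the product rule, d/dx e^(−γx²) = −2γx·e^(−γx²).
Normalization: ∫|φ|² dx = 0.056313.
⟨p⟩ = 0.0000 and ⟨p²⟩ = 9.4200.
(Δp)² = 9.4200 − (0.0000)² = 9.4200.

9.42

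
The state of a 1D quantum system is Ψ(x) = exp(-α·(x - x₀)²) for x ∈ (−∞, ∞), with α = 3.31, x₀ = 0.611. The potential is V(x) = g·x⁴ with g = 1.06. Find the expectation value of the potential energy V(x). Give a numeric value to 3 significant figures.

⟨V⟩ = ∫ V(x)·|Ψ|² dx / ∫|Ψ|² dx.
Gaussian moments (u = x − x₀): ∫u^(2j)·e^(−2αu²) du = (2j−1)!!/(4α)^j · √(π/(2α)), odd powers integrate to 0; here √(π/(2α)) = 0.68888.
State is unnormalized: ∫|Ψ|² dx = 0.68888, and ∫Ψ*·V(x)·Ψ dx = 0.23780, so ⟨V⟩ = 0.23780 / 0.68888.
⟨V⟩ = 0.34520.

0.345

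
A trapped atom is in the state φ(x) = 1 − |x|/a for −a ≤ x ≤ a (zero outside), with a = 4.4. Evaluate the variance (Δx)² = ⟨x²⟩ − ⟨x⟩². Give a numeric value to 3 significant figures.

Compute ⟨x⟩ and ⟨x²⟩ separately, then (Δx)² = ⟨x²⟩ − ⟨x⟩².
φ is even, so ∫ over [−a, a] = 2∫₀ᵃ with φ = 1 − x/a there: ∫₀ᵃ (1 − x/a)² dx = a/3, ∫₀ᵃ x²(1 − x/a)² dx = a³/30, ∫₀ᵃ x⁴(1 − x/a)² dx = a⁵/105.
Normalization: ∫|φ|² dx = 2.9333.
⟨x⟩ = 0.0000 and ⟨x²⟩ = 1.9360.
(Δx)² = 1.9360 − (0.0000)² = 1.9360.

1.94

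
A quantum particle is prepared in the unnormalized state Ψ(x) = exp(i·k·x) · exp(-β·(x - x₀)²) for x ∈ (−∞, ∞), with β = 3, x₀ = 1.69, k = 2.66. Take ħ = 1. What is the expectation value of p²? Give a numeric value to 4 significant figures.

p² Ψ = −ħ² d²Ψ/dx²; ⟨p²⟩ = −ħ² ∫ Ψ*·Ψ'' dx / ∫|Ψ|² dx.
Gaussian moments (u = x − x₀): ∫u^(2j)·e^(−2βu²) du = (2j−1)!!/(4β)^j · √(π/(2β)), odd powers integrate to 0; here √(π/(2β)) = 0.72360. Derivatives: Ψ′ = (ik − 2βu)·Ψ, Ψ″ = ((ik − 2βu)² − 2β)·Ψ; the odd-in-u pieces drop out.
State is unnormalized: ∫|Ψ|² dx = 0.72360, and ∫Ψ*·(−ħ² Ψ'') dx = 7.2907, so ⟨p²⟩ = 7.2907 / 0.72360.
⟨p²⟩ = 10.076.

10.08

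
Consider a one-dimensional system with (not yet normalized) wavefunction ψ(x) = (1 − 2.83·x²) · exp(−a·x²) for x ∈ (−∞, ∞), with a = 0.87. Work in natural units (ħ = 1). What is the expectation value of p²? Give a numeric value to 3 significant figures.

p² ψ = −ħ² d²ψ/dx²; ⟨p²⟩ = −ħ² ∫ ψ*·ψ'' dx / ∫|ψ|² dx.
Expand each integrand as polynomial × e^(−2ax²) and use ∫x^(2j)·e^(−2ax²) dx = (2j−1)!!/(4a)^j · √(π/(2a)), odd powers → 0; here √(π/(2a)) = 1.3437. Differentiate with the product rule, d/dx e^(−ax²) = −2ax·e^(−ax²).
State is unnormalized: ∫|ψ|² dx = 1.8241, and ∫ψ*·(−ħ² ψ'') dx = 8.4820, so ⟨p²⟩ = 8.4820 / 1.8241.
⟨p²⟩ = 4.6499.

4.65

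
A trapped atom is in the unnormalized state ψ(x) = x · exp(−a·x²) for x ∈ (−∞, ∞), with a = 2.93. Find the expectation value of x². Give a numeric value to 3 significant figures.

0.256

⟨x²⟩ = ∫ x²·|ψ|² dx / ∫|ψ|² dx (integrals over the domain).
Expand each integrand as polynomial × e^(−2ax²) and use ∫x^(2j)·e^(−2ax²) dx = (2j−1)!!/(4a)^j · √(π/(2a)), odd powers → 0; here √(π/(2a)) = 0.73219.
State is unnormalized: ∫|ψ|² dx = 0.062474, and ∫ψ*·x²·ψ dx = 0.015992, so ⟨x²⟩ = 0.015992 / 0.062474.
⟨x²⟩ = 0.25597.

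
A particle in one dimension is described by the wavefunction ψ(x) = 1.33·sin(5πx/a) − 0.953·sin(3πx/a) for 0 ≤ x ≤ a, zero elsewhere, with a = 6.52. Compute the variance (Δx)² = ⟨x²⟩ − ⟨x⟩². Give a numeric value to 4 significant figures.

Compute ⟨x⟩ and ⟨x²⟩ separately, then (Δx)² = ⟨x²⟩ − ⟨x⟩².
On 0 ≤ x ≤ a (j ≠ l): ∫sin²(jπx/a) dx = a/2, ∫sin(jπx/a)·sin(lπx/a) dx = 0; diagonal moments ∫x·sin²(jπx/a) dx = a²/4, ∫x²·sin²(jπx/a) dx = a³·(1/6 − 1/(4j²π²)); cross terms ∫x·sin(jπx/a)·sin(lπx/a) dx = 0 for j + l even and −4jla²/(π²(j² − l²)²) for j + l odd, ∫x²·sin(jπx/a)·sin(lπx/a) dx = (−1)^(j+l)·4jla³/(π²(j² − l²)²); higher powers the same way via product-to-sum and parts.
Normalization: ∫|ψ|² dx = 8.7274.
⟨x⟩ = 3.2600 and ⟨x²⟩ = 12.120.
(Δx)² = 12.120 − (3.2600)² = 1.4926.

1.493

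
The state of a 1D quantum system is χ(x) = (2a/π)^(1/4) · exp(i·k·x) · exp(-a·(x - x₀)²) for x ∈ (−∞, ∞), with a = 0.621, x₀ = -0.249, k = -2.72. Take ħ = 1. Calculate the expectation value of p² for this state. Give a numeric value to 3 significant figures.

8.02

p² χ = −ħ² d²χ/dx²; ⟨p²⟩ = −ħ² ∫ χ*·χ'' dx.
Gaussian moments (u = x − x₀): ∫u^(2j)·e^(−2au²) du = (2j−1)!!/(4a)^j · √(π/(2a)), odd powers integrate to 0; here √(π/(2a)) = 1.5904. Derivatives: χ′ = (ik − 2au)·χ, χ″ = ((ik − 2au)² − 2a)·χ; the odd-in-u pieces drop out.
⟨p²⟩ = 8.0194.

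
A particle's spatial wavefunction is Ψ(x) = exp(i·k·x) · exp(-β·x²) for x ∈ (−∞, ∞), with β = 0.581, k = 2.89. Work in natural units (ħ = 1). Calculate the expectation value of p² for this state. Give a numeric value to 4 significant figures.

p² Ψ = −ħ² d²Ψ/dx²; ⟨p²⟩ = −ħ² ∫ Ψ*·Ψ'' dx / ∫|Ψ|² dx.
Gaussian moments: ∫x^(2j)·e^(−2βx²) dx = (2j−1)!!/(4β)^j · √(π/(2β)), odd powers integrate to 0; here √(π/(2β)) = 1.6443. Derivatives: Ψ′ = (ik − 2βx)·Ψ, Ψ″ = ((ik − 2βx)² − 2β)·Ψ; the odd-in-x pieces drop out.
State is unnormalized: ∫|Ψ|² dx = 1.6443, and ∫Ψ*·(−ħ² Ψ'') dx = 14.688, so ⟨p²⟩ = 14.688 / 1.6443.
⟨p²⟩ = 8.9331.

8.933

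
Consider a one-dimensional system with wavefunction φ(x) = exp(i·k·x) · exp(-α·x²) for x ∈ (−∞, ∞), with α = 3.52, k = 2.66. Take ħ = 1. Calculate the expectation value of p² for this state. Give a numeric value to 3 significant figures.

10.6

p² φ = −ħ² d²φ/dx²; ⟨p²⟩ = −ħ² ∫ φ*·φ'' dx / ∫|φ|² dx.
Gaussian moments: ∫x^(2j)·e^(−2αx²) dx = (2j−1)!!/(4α)^j · √(π/(2α)), odd powers integrate to 0; here √(π/(2α)) = 0.66802. Derivatives: φ′ = (ik − 2αx)·φ, φ″ = ((ik − 2αx)² − 2α)·φ; the odd-in-x pieces drop out.
State is unnormalized: ∫|φ|² dx = 0.66802, and ∫φ*·(−ħ² φ'') dx = 7.0781, so ⟨p²⟩ = 7.0781 / 0.66802.
⟨p²⟩ = 10.596.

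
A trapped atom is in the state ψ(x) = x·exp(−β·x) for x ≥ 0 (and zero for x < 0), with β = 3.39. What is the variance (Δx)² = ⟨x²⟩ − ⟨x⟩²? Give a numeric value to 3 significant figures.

Compute ⟨x⟩ and ⟨x²⟩ separately, then (Δx)² = ⟨x²⟩ − ⟨x⟩².
Every integrand reduces to terms xʲ·e^(−2βx) on [0, ∞); use ∫₀^∞ xʲ·e^(−2βx) dx = j!/(2β)^(j+1).
Normalization: ∫|ψ|² dx = 0.0064171.
⟨x⟩ = 0.44248 and ⟨x²⟩ = 0.26105.
(Δx)² = 0.26105 − (0.44248)² = 0.065262.

0.0653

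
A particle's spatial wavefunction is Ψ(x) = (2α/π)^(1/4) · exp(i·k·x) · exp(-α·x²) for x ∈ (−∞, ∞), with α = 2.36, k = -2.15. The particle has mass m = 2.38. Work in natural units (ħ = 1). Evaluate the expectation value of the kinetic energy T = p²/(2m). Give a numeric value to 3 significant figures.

1.47

T = −(ħ²/2m) d²/dx², so ⟨T⟩ = −(ħ²/2m) ∫ Ψ*·Ψ'' dx; with m = 2.38.
Gaussian moments: ∫x^(2j)·e^(−2αx²) dx = (2j−1)!!/(4α)^j · √(π/(2α)), odd powers integrate to 0; here √(π/(2α)) = 0.81584. Derivatives: Ψ′ = (ik − 2αx)·Ψ, Ψ″ = ((ik − 2αx)² − 2α)·Ψ; the odd-in-x pieces drop out.
⟨T⟩ = 1.4669.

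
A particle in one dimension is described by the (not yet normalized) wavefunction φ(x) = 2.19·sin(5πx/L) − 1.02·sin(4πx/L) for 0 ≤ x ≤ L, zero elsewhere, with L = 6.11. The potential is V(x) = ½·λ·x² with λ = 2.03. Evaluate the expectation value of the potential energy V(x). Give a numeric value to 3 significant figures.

18.4

⟨V⟩ = ∫ V(x)·|φ|² dx / ∫|φ|² dx.
On 0 ≤ x ≤ L (j ≠ l): ∫sin²(jπx/L) dx = L/2, ∫sin(jπx/L)·sin(lπx/L) dx = 0; diagonal moments ∫x·sin²(jπx/L) dx = L²/4, ∫x²·sin²(jπx/L) dx = L³·(1/6 − 1/(4j²π²)); cross terms ∫x·sin(jπx/L)·sin(lπx/L) dx = 0 for j + l even and −4jlL²/(π²(j² − l²)²) for j + l odd, ∫x²·sin(jπx/L)·sin(lπx/L) dx = (−1)^(j+l)·4jlL³/(π²(j² − l²)²); higher powers the same way via product-to-sum and parts.
State is unnormalized: ∫|φ|² dx = 17.831, and ∫φ*·V(x)·φ dx = 327.21, so ⟨V⟩ = 327.21 / 17.831.
⟨V⟩ = 18.351.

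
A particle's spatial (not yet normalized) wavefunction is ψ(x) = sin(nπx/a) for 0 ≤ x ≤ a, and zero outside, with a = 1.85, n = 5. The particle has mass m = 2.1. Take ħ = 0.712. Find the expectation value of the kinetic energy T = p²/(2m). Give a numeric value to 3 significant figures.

T = −(ħ²/2m) d²/dx², so ⟨T⟩ = −(ħ²/2m) ∫ ψ*·ψ'' dx / ∫|ψ|² dx; with m = 2.1.
d/dx sin(nπx/a) = (nπ/a)·cos(nπx/a) and d²/dx² sin(nπx/a) = −(nπ/a)²·sin(nπx/a); on 0 ≤ x ≤ a, ∫sin²(nπx/a) dx = a/2 and ∫sin(nπx/a)·cos(nπx/a) dx = 0.
State is unnormalized: ∫|ψ|² dx = 0.92500, and ∫ψ*·(−ħ²/2m · ψ'') dx = 8.0491, so ⟨T⟩ = 8.0491 / 0.92500.
⟨T⟩ = 8.7018.

8.70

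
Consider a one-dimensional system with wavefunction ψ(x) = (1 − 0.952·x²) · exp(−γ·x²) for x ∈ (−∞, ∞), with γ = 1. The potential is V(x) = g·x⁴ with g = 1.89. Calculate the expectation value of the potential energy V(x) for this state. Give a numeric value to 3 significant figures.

⟨V⟩ = ∫ V(x)·|ψ|² dx / ∫|ψ|² dx.
Expand each integrand as polynomial × e^(−2γx²) and use ∫x^(2j)·e^(−2γx²) dx = (2j−1)!!/(4γ)^j · √(π/(2γ)), odd powers → 0; here √(π/(2γ)) = 1.2533.
State is unnormalized: ∫|ψ|² dx = 0.86971, and ∫ψ*·V(x)·ψ dx = 0.26761, so ⟨V⟩ = 0.26761 / 0.86971.
⟨V⟩ = 0.30770.

0.308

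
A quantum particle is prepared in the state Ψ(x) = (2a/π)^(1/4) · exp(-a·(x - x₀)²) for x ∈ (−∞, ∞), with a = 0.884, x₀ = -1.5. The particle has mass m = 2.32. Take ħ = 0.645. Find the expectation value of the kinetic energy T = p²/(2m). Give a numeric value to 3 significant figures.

0.0793

T = −(ħ²/2m) d²/dx², so ⟨T⟩ = −(ħ²/2m) ∫ Ψ*·Ψ'' dx; with m = 2.32.
Gaussian moments (u = x − x₀): ∫u^(2j)·e^(−2au²) du = (2j−1)!!/(4a)^j · √(π/(2a)), odd powers integrate to 0; here √(π/(2a)) = 1.3330. Derivatives: d/dx e^(−au²) = −2au·e^(−au²), d²/dx² e^(−au²) = (4a²u² − 2a)·e^(−au²).
⟨T⟩ = 0.079260.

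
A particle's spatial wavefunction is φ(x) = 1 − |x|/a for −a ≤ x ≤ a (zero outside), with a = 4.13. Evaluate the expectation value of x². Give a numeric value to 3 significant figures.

1.71

⟨x²⟩ = ∫ x²·|φ|² dx / ∫|φ|² dx (integrals over the domain).
φ is even, so ∫ over [−a, a] = 2∫₀ᵃ with φ = 1 − x/a there: ∫₀ᵃ (1 − x/a)² dx = a/3, ∫₀ᵃ x²(1 − x/a)² dx = a³/30, ∫₀ᵃ x⁴(1 − x/a)² dx = a⁵/105.
State is unnormalized: ∫|φ|² dx = 2.7533, and ∫φ*·x²·φ dx = 4.6963, so ⟨x²⟩ = 4.6963 / 2.7533.
⟨x²⟩ = 1.7057.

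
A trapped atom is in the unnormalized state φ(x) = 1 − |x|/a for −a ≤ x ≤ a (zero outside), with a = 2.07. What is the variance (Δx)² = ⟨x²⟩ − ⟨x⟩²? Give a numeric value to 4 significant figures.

Compute ⟨x⟩ and ⟨x²⟩ separately, then (Δx)² = ⟨x²⟩ − ⟨x⟩².
φ is even, so ∫ over [−a, a] = 2∫₀ᵃ with φ = 1 − x/a there: ∫₀ᵃ (1 − x/a)² dx = a/3, ∫₀ᵃ x²(1 − x/a)² dx = a³/30, ∫₀ᵃ x⁴(1 − x/a)² dx = a⁵/105.
Normalization: ∫|φ|² dx = 1.3800.
⟨x⟩ = 0.0000 and ⟨x²⟩ = 0.42849.
(Δx)² = 0.42849 − (0.0000)² = 0.42849.

0.4285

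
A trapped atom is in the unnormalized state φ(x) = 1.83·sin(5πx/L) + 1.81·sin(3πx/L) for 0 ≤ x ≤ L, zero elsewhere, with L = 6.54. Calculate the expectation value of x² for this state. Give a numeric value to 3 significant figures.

16.1

⟨x²⟩ = ∫ x²·|φ|² dx / ∫|φ|² dx (integrals over the domain).
On 0 ≤ x ≤ L (j ≠ l): ∫sin²(jπx/L) dx = L/2, ∫sin(jπx/L)·sin(lπx/L) dx = 0; diagonal moments ∫x·sin²(jπx/L) dx = L²/4, ∫x²·sin²(jπx/L) dx = L³·(1/6 − 1/(4j²π²)); cross terms ∫x·sin(jπx/L)·sin(lπx/L) dx = 0 for j + l even and −4jlL²/(π²(j² − l²)²) for j + l odd, ∫x²·sin(jπx/L)·sin(lπx/L) dx = (−1)^(j+l)·4jlL³/(π²(j² − l²)²); higher powers the same way via product-to-sum and parts.
State is unnormalized: ∫|φ|² dx = 21.664, and ∫φ*·x²·φ dx = 349.34, so ⟨x²⟩ = 349.34 / 21.664.
⟨x²⟩ = 16.126.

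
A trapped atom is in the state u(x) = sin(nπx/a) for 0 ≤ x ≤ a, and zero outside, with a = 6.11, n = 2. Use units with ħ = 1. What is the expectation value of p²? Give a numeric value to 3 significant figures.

1.06

p² u = −ħ² d²u/dx²; ⟨p²⟩ = −ħ² ∫ u*·u'' dx / ∫|u|² dx.
d/dx sin(nπx/a) = (nπ/a)·cos(nπx/a) and d²/dx² sin(nπx/a) = −(nπ/a)²·sin(nπx/a); on 0 ≤ x ≤ a, ∫sin²(nπx/a) dx = a/2 and ∫sin(nπx/a)·cos(nπx/a) dx = 0.
State is unnormalized: ∫|u|² dx = 3.0550, and ∫u*·(−ħ² u'') dx = 3.2306, so ⟨p²⟩ = 3.2306 / 3.0550.
⟨p²⟩ = 1.0575.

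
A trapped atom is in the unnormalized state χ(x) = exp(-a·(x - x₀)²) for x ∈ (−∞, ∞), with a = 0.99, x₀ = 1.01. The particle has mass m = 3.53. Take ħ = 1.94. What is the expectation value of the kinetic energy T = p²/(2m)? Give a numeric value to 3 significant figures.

T = −(ħ²/2m) d²/dx², so ⟨T⟩ = −(ħ²/2m) ∫ χ*·χ'' dx / ∫|χ|² dx; with m = 3.53.
Gaussian moments (u = x − x₀): ∫u^(2j)·e^(−2au²) du = (2j−1)!!/(4a)^j · √(π/(2a)), odd powers integrate to 0; here √(π/(2a)) = 1.2596. Derivatives: d/dx e^(−au²) = −2au·e^(−au²), d²/dx² e^(−au²) = (4a²u² − 2a)·e^(−au²).
State is unnormalized: ∫|χ|² dx = 1.2596, and ∫χ*·(−ħ²/2m · χ'') dx = 0.66478, so ⟨T⟩ = 0.66478 / 1.2596.
⟨T⟩ = 0.52776.

0.528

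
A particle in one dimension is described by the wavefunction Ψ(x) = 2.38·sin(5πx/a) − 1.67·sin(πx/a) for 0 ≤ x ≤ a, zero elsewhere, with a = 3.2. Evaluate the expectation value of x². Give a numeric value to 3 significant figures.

⟨x²⟩ = ∫ x²·|Ψ|² dx / ∫|Ψ|² dx (integrals over the domain).
On 0 ≤ x ≤ a (j ≠ l): ∫sin²(jπx/a) dx = a/2, ∫sin(jπx/a)·sin(lπx/a) dx = 0; diagonal moments ∫x·sin²(jπx/a) dx = a²/4, ∫x²·sin²(jπx/a) dx = a³·(1/6 − 1/(4j²π²)); cross terms ∫x·sin(jπx/a)·sin(lπx/a) dx = 0 for j + l even and −4jla²/(π²(j² − l²)²) for j + l odd, ∫x²·sin(jπx/a)·sin(lπx/a) dx = (−1)^(j+l)·4jla³/(π²(j² − l²)²); higher powers the same way via product-to-sum and parts.
State is unnormalized: ∫|Ψ|² dx = 13.525, and ∫Ψ*·x²·Ψ dx = 42.747, so ⟨x²⟩ = 42.747 / 13.525.
⟨x²⟩ = 3.1605.

3.16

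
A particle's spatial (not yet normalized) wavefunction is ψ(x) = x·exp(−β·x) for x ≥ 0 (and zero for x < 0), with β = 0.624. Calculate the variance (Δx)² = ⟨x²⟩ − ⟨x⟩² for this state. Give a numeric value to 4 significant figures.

1.926

Compute ⟨x⟩ and ⟨x²⟩ separately, then (Δx)² = ⟨x²⟩ − ⟨x⟩².
Every integrand reduces to terms xʲ·e^(−2βx) on [0, ∞); use ∫₀^∞ xʲ·e^(−2βx) dx = j!/(2β)^(j+1).
Normalization: ∫|ψ|² dx = 1.0289.
⟨x⟩ = 2.4038 and ⟨x²⟩ = 7.7046.
(Δx)² = 7.7046 − (2.4038)² = 1.9262.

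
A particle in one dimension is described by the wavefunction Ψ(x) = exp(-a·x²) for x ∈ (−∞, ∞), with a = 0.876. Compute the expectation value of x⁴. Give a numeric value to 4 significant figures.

0.2443

⟨x⁴⟩ = ∫ x⁴·|Ψ|² dx / ∫|Ψ|² dx (integrals over the domain).
Gaussian moments: ∫x^(2j)·e^(−2ax²) dx = (2j−1)!!/(4a)^j · √(π/(2a)), odd powers integrate to 0; here √(π/(2a)) = 1.3391.
State is unnormalized: ∫|Ψ|² dx = 1.3391, and ∫Ψ*·x⁴·Ψ dx = 0.32719, so ⟨x⁴⟩ = 0.32719 / 1.3391.
⟨x⁴⟩ = 0.24434.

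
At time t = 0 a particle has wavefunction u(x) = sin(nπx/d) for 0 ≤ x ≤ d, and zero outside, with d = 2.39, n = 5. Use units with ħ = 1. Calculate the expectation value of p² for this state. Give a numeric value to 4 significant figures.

p² u = −ħ² d²u/dx²; ⟨p²⟩ = −ħ² ∫ u*·u'' dx / ∫|u|² dx.
d/dx sin(nπx/d) = (nπ/d)·cos(nπx/d) and d²/dx² sin(nπx/d) = −(nπ/d)²·sin(nπx/d); on 0 ≤ x ≤ d, ∫sin²(nπx/d) dx = d/2 and ∫sin(nπx/d)·cos(nπx/d) dx = 0.
State is unnormalized: ∫|u|² dx = 1.1950, and ∫u*·(−ħ² u'') dx = 51.619, so ⟨p²⟩ = 51.619 / 1.1950.
⟨p²⟩ = 43.196.

43.20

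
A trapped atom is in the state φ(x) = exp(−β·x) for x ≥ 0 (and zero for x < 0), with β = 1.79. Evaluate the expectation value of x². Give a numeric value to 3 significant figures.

0.156

⟨x²⟩ = ∫ x²·|φ|² dx / ∫|φ|² dx (integrals over the domain).
Every integrand reduces to terms xʲ·e^(−2βx) on [0, ∞); use ∫₀^∞ xʲ·e^(−2βx) dx = j!/(2β)^(j+1).
State is unnormalized: ∫|φ|² dx = 0.27933, and ∫φ*·x²·φ dx = 0.043589, so ⟨x²⟩ = 0.043589 / 0.27933.
⟨x²⟩ = 0.15605.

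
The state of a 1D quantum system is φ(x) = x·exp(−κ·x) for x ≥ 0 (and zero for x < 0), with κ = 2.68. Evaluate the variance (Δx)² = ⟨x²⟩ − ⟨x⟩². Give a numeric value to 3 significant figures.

0.104

Compute ⟨x⟩ and ⟨x²⟩ separately, then (Δx)² = ⟨x²⟩ − ⟨x⟩².
Every integrand reduces to terms xʲ·e^(−2κx) on [0, ∞); use ∫₀^∞ xʲ·e^(−2κx) dx = j!/(2κ)^(j+1).
Normalization: ∫|φ|² dx = 0.012988.
⟨x⟩ = 0.55970 and ⟨x²⟩ = 0.41769.
(Δx)² = 0.41769 − (0.55970)² = 0.10442.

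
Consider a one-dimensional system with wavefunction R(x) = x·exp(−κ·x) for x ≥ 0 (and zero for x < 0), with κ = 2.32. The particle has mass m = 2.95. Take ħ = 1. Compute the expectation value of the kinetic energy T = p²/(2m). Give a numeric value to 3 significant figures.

0.912

T = −(ħ²/2m) d²/dx², so ⟨T⟩ = −(ħ²/2m) ∫ R*·R'' dx / ∫|R|² dx; with m = 2.95.
Differentiate x·exp(−κ·x) with the product rule; every integrand then reduces to terms xʲ·e^(−2κx) on [0, ∞), with ∫₀^∞ xʲ·e^(−2κx) dx = j!/(2κ)^(j+1).
State is unnormalized: ∫|R|² dx = 0.020021, and ∫R*·(−ħ²/2m · R'') dx = 0.018264, so ⟨T⟩ = 0.018264 / 0.020021.
⟨T⟩ = 0.91227.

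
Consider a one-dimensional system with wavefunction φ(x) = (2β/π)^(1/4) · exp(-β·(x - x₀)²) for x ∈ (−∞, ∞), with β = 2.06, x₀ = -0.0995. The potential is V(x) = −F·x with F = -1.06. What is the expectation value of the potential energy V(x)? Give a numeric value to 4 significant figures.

⟨V⟩ = ∫ V(x)·|φ|² dx.
Gaussian moments (u = x − x₀): ∫u^(2j)·e^(−2βu²) du = (2j−1)!!/(4β)^j · √(π/(2β)), odd powers integrate to 0; here √(π/(2β)) = 0.87323.
⟨V⟩ = -0.10547.

-0.1055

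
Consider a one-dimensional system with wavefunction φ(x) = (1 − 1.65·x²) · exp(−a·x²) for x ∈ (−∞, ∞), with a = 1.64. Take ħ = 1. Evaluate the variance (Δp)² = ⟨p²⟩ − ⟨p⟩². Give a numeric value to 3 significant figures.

4.65

Compute ⟨p⟩ and ⟨p²⟩ separately; (Δp)² = ⟨p²⟩ − ⟨p⟩².
Expand each integrand as polynomial × e^(−2ax²) and use ∫x^(2j)·e^(−2ax²) dx = (2j−1)!!/(4a)^j · √(π/(2a)), odd powers → 0; here √(π/(2a)) = 0.97867. Differentiate with the product rule, d/dx e^(−ax²) = −2ax·e^(−ax²).
Normalization: ∫|φ|² dx = 0.67210.
⟨p⟩ = 0.0000 and ⟨p²⟩ = 4.6470.
(Δp)² = 4.6470 − (0.0000)² = 4.6470.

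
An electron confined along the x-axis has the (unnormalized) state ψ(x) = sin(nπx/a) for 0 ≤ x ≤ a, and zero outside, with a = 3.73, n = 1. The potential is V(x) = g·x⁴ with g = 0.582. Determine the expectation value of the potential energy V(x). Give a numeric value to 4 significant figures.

12.85

⟨V⟩ = ∫ V(x)·|ψ|² dx / ∫|ψ|² dx.
With sin²θ = (1 − cos2θ)/2 on 0 ≤ x ≤ a: ∫sin²(nπx/a) dx = a/2, ∫x·sin²(nπx/a) dx = a²/4, ∫x²·sin²(nπx/a) dx = a³·(1/6 − 1/(4n²π²)); higher powers xᵏ the same way, integrating xᵏ·cos(2nπx/a) by parts.
State is unnormalized: ∫|ψ|² dx = 1.8650, and ∫ψ*·V(x)·ψ dx = 23.968, so ⟨V⟩ = 23.968 / 1.8650.
⟨V⟩ = 12.852.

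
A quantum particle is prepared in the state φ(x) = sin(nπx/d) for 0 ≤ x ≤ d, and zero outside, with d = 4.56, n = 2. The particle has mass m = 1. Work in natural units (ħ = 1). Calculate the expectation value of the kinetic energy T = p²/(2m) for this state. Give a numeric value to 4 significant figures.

0.9493

T = −(ħ²/2m) d²/dx², so ⟨T⟩ = −(ħ²/2m) ∫ φ*·φ'' dx / ∫|φ|² dx; with m = 1.
d/dx sin(nπx/d) = (nπ/d)·cos(nπx/d) and d²/dx² sin(nπx/d) = −(nπ/d)²·sin(nπx/d); on 0 ≤ x ≤ d, ∫sin²(nπx/d) dx = d/2 and ∫sin(nπx/d)·cos(nπx/d) dx = 0.
State is unnormalized: ∫|φ|² dx = 2.2800, and ∫φ*·(−ħ²/2m · φ'') dx = 2.1644, so ⟨T⟩ = 2.1644 / 2.2800.
⟨T⟩ = 0.94929.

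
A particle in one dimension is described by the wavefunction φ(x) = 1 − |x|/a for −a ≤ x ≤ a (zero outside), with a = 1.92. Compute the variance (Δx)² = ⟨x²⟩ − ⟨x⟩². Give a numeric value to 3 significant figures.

Compute ⟨x⟩ and ⟨x²⟩ separately, then (Δx)² = ⟨x²⟩ − ⟨x⟩².
φ is even, so ∫ over [−a, a] = 2∫₀ᵃ with φ = 1 − x/a there: ∫₀ᵃ (1 − x/a)² dx = a/3, ∫₀ᵃ x²(1 − x/a)² dx = a³/30, ∫₀ᵃ x⁴(1 − x/a)² dx = a⁵/105.
Normalization: ∫|φ|² dx = 1.2800.
⟨x⟩ = 0.0000 and ⟨x²⟩ = 0.36864.
(Δx)² = 0.36864 − (0.0000)² = 0.36864.

0.369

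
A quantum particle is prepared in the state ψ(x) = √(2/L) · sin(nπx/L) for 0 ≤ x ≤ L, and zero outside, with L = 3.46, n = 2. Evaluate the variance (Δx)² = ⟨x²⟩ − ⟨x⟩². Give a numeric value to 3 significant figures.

Compute ⟨x⟩ and ⟨x²⟩ separately, then (Δx)² = ⟨x²⟩ − ⟨x⟩².
With sin²θ = (1 − cos2θ)/2 on 0 ≤ x ≤ L: ∫sin²(nπx/L) dx = L/2, ∫x·sin²(nπx/L) dx = L²/4, ∫x²·sin²(nπx/L) dx = L³·(1/6 − 1/(4n²π²)); higher powers xᵏ the same way, integrating xᵏ·cos(2nπx/L) by parts.
⟨x⟩ = 1.7300 and ⟨x²⟩ = 3.8389.
(Δx)² = 3.8389 − (1.7300)² = 0.84601.

0.846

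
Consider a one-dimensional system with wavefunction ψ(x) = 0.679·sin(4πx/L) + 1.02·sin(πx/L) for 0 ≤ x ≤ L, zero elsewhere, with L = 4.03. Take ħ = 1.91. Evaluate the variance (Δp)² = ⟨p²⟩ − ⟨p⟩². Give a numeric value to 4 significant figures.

12.43

Compute ⟨p⟩ and ⟨p²⟩ separately; (Δp)² = ⟨p²⟩ − ⟨p⟩².
d²/dx² sin(jπx/L) = −(jπ/L)²·sin(jπx/L); on 0 ≤ x ≤ L, ∫sin²(jπx/L) dx = L/2 and ∫sin(jπx/L)·sin(lπx/L) dx = 0 for j ≠ l, so only diagonal terms survive in ∫|ψ|² and ∫ψ·ψ″; ∫ψ·ψ′ dx = [ψ²/2] between the walls = 0.
Normalization: ∫|ψ|² dx = 3.0254.
⟨p⟩ = 0.0000 and ⟨p²⟩ = 12.428.
(Δp)² = 12.428 − (0.0000)² = 12.428.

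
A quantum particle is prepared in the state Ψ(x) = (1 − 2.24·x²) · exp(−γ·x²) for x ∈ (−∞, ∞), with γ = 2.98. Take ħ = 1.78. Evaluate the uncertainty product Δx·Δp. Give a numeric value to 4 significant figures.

0.9849

Δx = √(⟨x²⟩−⟨x⟩²), Δp = √(⟨p²⟩−⟨p⟩²).
Expand each integrand as polynomial × e^(−2γx²) and use ∫x^(2j)·e^(−2γx²) dx = (2j−1)!!/(4γ)^j · √(π/(2γ)), odd powers → 0; here √(π/(2γ)) = 0.72603. Differentiate with the product rule, d/dx e^(−γx²) = −2γx·e^(−γx²).
Normalization: ∫|Ψ|² dx = 0.53007.
⟨x⟩ = 0.0000, ⟨x²⟩ = 0.046214 ⇒ Δx = 0.21497.
⟨p⟩ = 0.0000, ⟨p²⟩ = 20.989 ⇒ Δp = 4.5814.
Δx·Δp = 0.98488.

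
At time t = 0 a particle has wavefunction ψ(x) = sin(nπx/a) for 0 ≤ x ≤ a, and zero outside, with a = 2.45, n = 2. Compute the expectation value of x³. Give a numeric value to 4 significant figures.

⟨x³⟩ = ∫ x³·|ψ|² dx / ∫|ψ|² dx (integrals over the domain).
With sin²θ = (1 − cos2θ)/2 on 0 ≤ x ≤ a: ∫sin²(nπx/a) dx = a/2, ∫x·sin²(nπx/a) dx = a²/4, ∫x²·sin²(nπx/a) dx = a³·(1/6 − 1/(4n²π²)); higher powers xᵏ the same way, integrating xᵏ·cos(2nπx/a) by parts.
State is unnormalized: ∫|ψ|² dx = 1.2250, and ∫ψ*·x³·ψ dx = 4.1615, so ⟨x³⟩ = 4.1615 / 1.2250.
⟨x³⟩ = 3.3971.

3.397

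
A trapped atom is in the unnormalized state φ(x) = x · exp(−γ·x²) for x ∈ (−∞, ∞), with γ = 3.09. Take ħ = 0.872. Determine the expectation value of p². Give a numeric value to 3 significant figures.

p² φ = −ħ² d²φ/dx²; ⟨p²⟩ = −ħ² ∫ φ*·φ'' dx / ∫|φ|² dx.
Expand each integrand as polynomial × e^(−2γx²) and use ∫x^(2j)·e^(−2γx²) dx = (2j−1)!!/(4γ)^j · √(π/(2γ)), odd powers → 0; here √(π/(2γ)) = 0.71299. Differentiate with the product rule, d/dx e^(−γx²) = −2γx·e^(−γx²).
State is unnormalized: ∫|φ|² dx = 0.057685, and ∫φ*·(−ħ² φ'') dx = 0.40661, so ⟨p²⟩ = 0.40661 / 0.057685.
⟨p²⟩ = 7.0488.

7.05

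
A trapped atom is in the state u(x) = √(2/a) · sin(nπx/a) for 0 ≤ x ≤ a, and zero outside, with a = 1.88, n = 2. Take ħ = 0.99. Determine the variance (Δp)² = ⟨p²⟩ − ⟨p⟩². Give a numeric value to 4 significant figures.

10.95

Compute ⟨p⟩ and ⟨p²⟩ separately; (Δp)² = ⟨p²⟩ − ⟨p⟩².
d/dx sin(nπx/a) = (nπ/a)·cos(nπx/a) and d²/dx² sin(nπx/a) = −(nπ/a)²·sin(nπx/a); on 0 ≤ x ≤ a, ∫sin²(nπx/a) dx = a/2 and ∫sin(nπx/a)·cos(nπx/a) dx = 0.
⟨p⟩ = 0.0000 and ⟨p²⟩ = 10.947.
(Δp)² = 10.947 − (0.0000)² = 10.947.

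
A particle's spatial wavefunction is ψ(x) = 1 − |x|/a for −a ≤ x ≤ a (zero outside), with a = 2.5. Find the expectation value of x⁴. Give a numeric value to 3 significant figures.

⟨x⁴⟩ = ∫ x⁴·|ψ|² dx / ∫|ψ|² dx (integrals over the domain).
ψ is even, so ∫ over [−a, a] = 2∫₀ᵃ with ψ = 1 − x/a there: ∫₀ᵃ (1 − x/a)² dx = a/3, ∫₀ᵃ x²(1 − x/a)² dx = a³/30, ∫₀ᵃ x⁴(1 − x/a)² dx = a⁵/105.
State is unnormalized: ∫|ψ|² dx = 1.6667, and ∫ψ*·x⁴·ψ dx = 1.8601, so ⟨x⁴⟩ = 1.8601 / 1.6667.
⟨x⁴⟩ = 1.1161.

1.12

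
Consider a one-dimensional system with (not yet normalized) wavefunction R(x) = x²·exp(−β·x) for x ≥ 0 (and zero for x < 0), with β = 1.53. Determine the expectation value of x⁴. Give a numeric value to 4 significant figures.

19.16

⟨x⁴⟩ = ∫ x⁴·|R|² dx / ∫|R|² dx (integrals over the domain).
Every integrand reduces to terms xʲ·e^(−2βx) on [0, ∞); use ∫₀^∞ xʲ·e^(−2βx) dx = j!/(2β)^(j+1).
State is unnormalized: ∫|R|² dx = 0.089455, and ∫R*·x⁴·R dx = 1.7141, so ⟨x⁴⟩ = 1.7141 / 0.089455.
⟨x⁴⟩ = 19.161.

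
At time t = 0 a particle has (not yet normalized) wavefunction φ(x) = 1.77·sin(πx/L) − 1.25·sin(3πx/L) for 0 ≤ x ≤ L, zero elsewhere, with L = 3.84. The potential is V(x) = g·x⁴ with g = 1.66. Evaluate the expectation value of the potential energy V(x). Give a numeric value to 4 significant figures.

⟨V⟩ = ∫ V(x)·|φ|² dx / ∫|φ|² dx.
On 0 ≤ x ≤ L (j ≠ l): ∫sin²(jπx/L) dx = L/2, ∫sin(jπx/L)·sin(lπx/L) dx = 0; diagonal moments ∫x·sin²(jπx/L) dx = L²/4, ∫x²·sin²(jπx/L) dx = L³·(1/6 − 1/(4j²π²)); cross terms ∫x·sin(jπx/L)·sin(lπx/L) dx = 0 for j + l even and −4jlL²/(π²(j² − l²)²) for j + l odd, ∫x²·sin(jπx/L)·sin(lπx/L) dx = (−1)^(j+l)·4jlL³/(π²(j² − l²)²); higher powers the same way via product-to-sum and parts.
State is unnormalized: ∫|φ|² dx = 9.0152, and ∫φ*·V(x)·φ dx = 263.50, so ⟨V⟩ = 263.50 / 9.0152.
⟨V⟩ = 29.228.

29.23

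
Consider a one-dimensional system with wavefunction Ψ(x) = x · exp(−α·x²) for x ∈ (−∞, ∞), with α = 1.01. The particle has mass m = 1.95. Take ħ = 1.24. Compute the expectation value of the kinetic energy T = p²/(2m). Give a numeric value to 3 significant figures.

1.19

T = −(ħ²/2m) d²/dx², so ⟨T⟩ = −(ħ²/2m) ∫ Ψ*·Ψ'' dx / ∫|Ψ|² dx; with m = 1.95.
Expand each integrand as polynomial × e^(−2αx²) and use ∫x^(2j)·e^(−2αx²) dx = (2j−1)!!/(4α)^j · √(π/(2α)), odd powers → 0; here √(π/(2α)) = 1.2471. Differentiate with the product rule, d/dx e^(−αx²) = −2αx·e^(−αx²).
State is unnormalized: ∫|Ψ|² dx = 0.30869, and ∫Ψ*·(−ħ²/2m · Ψ'') dx = 0.36876, so ⟨T⟩ = 0.36876 / 0.30869.
⟨T⟩ = 1.1946.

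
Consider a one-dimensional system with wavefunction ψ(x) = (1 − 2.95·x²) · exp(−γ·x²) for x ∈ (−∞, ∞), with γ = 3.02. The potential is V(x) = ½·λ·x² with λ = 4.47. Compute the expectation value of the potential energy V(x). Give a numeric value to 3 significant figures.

0.115

⟨V⟩ = ∫ V(x)·|ψ|² dx / ∫|ψ|² dx.
Expand each integrand as polynomial × e^(−2γx²) and use ∫x^(2j)·e^(−2γx²) dx = (2j−1)!!/(4γ)^j · √(π/(2γ)), odd powers → 0; here √(π/(2γ)) = 0.72120.
State is unnormalized: ∫|ψ|² dx = 0.49799, and ∫ψ*·V(x)·ψ dx = 0.057285, so ⟨V⟩ = 0.057285 / 0.49799.
⟨V⟩ = 0.11503.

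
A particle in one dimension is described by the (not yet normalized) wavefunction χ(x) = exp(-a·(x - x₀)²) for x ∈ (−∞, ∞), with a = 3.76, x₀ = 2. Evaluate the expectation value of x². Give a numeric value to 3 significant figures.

⟨x²⟩ = ∫ x²·|χ|² dx / ∫|χ|² dx (integrals over the domain).
Gaussian moments (u = x − x₀): ∫u^(2j)·e^(−2au²) du = (2j−1)!!/(4a)^j · √(π/(2a)), odd powers integrate to 0; here √(π/(2a)) = 0.64635.
State is unnormalized: ∫|χ|² dx = 0.64635, and ∫χ*·x²·χ dx = 2.6284, so ⟨x²⟩ = 2.6284 / 0.64635.
⟨x²⟩ = 4.0665.

4.07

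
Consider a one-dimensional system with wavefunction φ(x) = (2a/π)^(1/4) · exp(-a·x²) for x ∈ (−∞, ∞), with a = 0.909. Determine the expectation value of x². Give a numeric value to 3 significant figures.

⟨x²⟩ = ∫ x²·|φ|² dx (integrals over the domain).
Gaussian moments: ∫x^(2j)·e^(−2ax²) dx = (2j−1)!!/(4a)^j · √(π/(2a)), odd powers integrate to 0; here √(π/(2a)) = 1.3146.
⟨x²⟩ = 0.27503.

0.275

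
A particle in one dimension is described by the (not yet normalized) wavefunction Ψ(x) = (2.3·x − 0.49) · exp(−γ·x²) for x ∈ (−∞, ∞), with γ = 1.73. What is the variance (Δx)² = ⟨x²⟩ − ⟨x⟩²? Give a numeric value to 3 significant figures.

Compute ⟨x⟩ and ⟨x²⟩ separately, then (Δx)² = ⟨x²⟩ − ⟨x⟩².
Expand each integrand as polynomial × e^(−2γx²) and use ∫x^(2j)·e^(−2γx²) dx = (2j−1)!!/(4γ)^j · √(π/(2γ)), odd powers → 0; here √(π/(2γ)) = 0.95288.
Normalization: ∫|Ψ|² dx = 0.95721.
⟨x⟩ = -0.32425 and ⟨x²⟩ = 0.36445.
(Δx)² = 0.36445 − (-0.32425)² = 0.25931.

0.259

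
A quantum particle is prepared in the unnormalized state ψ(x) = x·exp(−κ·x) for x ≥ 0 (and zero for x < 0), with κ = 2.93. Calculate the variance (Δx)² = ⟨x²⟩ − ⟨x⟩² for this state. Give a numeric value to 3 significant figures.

0.0874

Compute ⟨x⟩ and ⟨x²⟩ separately, then (Δx)² = ⟨x²⟩ − ⟨x⟩².
Every integrand reduces to terms xʲ·e^(−2κx) on [0, ∞); use ∫₀^∞ xʲ·e^(−2κx) dx = j!/(2κ)^(j+1).
Normalization: ∫|ψ|² dx = 0.0099389.
⟨x⟩ = 0.51195 and ⟨x²⟩ = 0.34945.
(Δx)² = 0.34945 − (0.51195)² = 0.087363.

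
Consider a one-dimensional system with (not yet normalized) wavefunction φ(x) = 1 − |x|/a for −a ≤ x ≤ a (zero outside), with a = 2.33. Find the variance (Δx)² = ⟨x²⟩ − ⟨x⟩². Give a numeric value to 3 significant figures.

Compute ⟨x⟩ and ⟨x²⟩ separately, then (Δx)² = ⟨x²⟩ − ⟨x⟩².
φ is even, so ∫ over [−a, a] = 2∫₀ᵃ with φ = 1 − x/a there: ∫₀ᵃ (1 − x/a)² dx = a/3, ∫₀ᵃ x²(1 − x/a)² dx = a³/30, ∫₀ᵃ x⁴(1 − x/a)² dx = a⁵/105.
Normalization: ∫|φ|² dx = 1.5533.
⟨x⟩ = 0.0000 and ⟨x²⟩ = 0.54289.
(Δx)² = 0.54289 − (0.0000)² = 0.54289.

0.543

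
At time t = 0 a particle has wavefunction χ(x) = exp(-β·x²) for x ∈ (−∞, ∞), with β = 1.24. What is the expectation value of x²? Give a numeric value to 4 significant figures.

0.2016

⟨x²⟩ = ∫ x²·|χ|² dx / ∫|χ|² dx (integrals over the domain).
Gaussian moments: ∫x^(2j)·e^(−2βx²) dx = (2j−1)!!/(4β)^j · √(π/(2β)), odd powers integrate to 0; here √(π/(2β)) = 1.1255.
State is unnormalized: ∫|χ|² dx = 1.1255, and ∫χ*·x²·χ dx = 0.22692, so ⟨x²⟩ = 0.22692 / 1.1255.
⟨x²⟩ = 0.20161.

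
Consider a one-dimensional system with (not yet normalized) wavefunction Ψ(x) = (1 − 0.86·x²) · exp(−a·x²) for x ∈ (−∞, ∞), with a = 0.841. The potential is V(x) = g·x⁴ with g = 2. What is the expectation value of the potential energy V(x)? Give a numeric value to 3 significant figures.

0.566

⟨V⟩ = ∫ V(x)·|Ψ|² dx / ∫|Ψ|² dx.
Expand each integrand as polynomial × e^(−2ax²) and use ∫x^(2j)·e^(−2ax²) dx = (2j−1)!!/(4a)^j · √(π/(2a)), odd powers → 0; here √(π/(2a)) = 1.3667.
State is unnormalized: ∫|Ψ|² dx = 0.93585, and ∫Ψ*·V(x)·Ψ dx = 0.52967, so ⟨V⟩ = 0.52967 / 0.93585.
⟨V⟩ = 0.56597.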